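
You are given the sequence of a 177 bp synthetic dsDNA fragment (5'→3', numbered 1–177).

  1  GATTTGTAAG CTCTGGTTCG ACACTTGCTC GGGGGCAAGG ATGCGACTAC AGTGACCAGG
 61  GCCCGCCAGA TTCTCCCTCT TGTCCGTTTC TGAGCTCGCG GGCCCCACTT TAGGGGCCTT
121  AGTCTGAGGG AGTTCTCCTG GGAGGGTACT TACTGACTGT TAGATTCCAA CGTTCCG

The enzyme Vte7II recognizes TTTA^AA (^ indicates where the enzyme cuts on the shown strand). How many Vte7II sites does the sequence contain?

No occurrence of TTTAAA is present in the sequence.
Vte7II does not cut: 0 sites.

0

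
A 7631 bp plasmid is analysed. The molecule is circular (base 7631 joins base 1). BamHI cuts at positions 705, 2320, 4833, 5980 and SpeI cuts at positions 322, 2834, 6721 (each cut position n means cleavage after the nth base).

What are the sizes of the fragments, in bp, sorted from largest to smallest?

1999, 1615, 1232, 1147, 741, 514, 383 bp

Combined cut positions (sorted): 322, 705, 2320, 2834, 4833, 5980, 6721.
Circular molecule, 7 cuts → 7 fragments:
  705 − 322 = 383 bp
  2320 − 705 = 1615 bp
  2834 − 2320 = 514 bp
  4833 − 2834 = 1999 bp
  5980 − 4833 = 1147 bp
  6721 − 5980 = 741 bp
  wrap: 7631 − 6721 + 322 = 1232 bp
Sorted largest to smallest: 1999, 1615, 1232, 1147, 741, 514, 383 bp.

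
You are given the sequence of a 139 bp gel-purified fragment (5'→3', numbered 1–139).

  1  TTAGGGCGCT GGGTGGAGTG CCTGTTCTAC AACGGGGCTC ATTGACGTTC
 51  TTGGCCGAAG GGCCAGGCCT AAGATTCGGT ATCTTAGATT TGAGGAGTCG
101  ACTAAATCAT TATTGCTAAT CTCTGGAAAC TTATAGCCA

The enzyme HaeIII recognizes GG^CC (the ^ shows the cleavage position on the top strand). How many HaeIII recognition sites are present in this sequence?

GGCC occurs starting at positions 53, 61, 66.
HaeIII cuts at 3 sites.

3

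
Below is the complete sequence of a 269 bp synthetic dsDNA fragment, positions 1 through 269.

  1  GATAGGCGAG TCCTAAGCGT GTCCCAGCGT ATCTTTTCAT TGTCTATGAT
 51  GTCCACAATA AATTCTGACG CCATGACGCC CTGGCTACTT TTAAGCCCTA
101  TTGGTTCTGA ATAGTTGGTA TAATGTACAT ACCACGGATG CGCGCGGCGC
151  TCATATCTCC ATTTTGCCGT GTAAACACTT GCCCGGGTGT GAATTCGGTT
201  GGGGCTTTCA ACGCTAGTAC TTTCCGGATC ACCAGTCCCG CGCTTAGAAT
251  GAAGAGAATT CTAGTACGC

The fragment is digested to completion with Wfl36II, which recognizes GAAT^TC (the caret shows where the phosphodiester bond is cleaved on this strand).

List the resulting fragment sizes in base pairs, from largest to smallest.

194, 65, 10 bp

Wfl36II sites (GAATTC) start at positions 191, 256.
Wfl36II cuts after base 4 of each site, so after positions 194, 259.
Linear molecule, 2 cuts → 3 fragments:
  1–194 → 194 bp
  195–259 → 65 bp
  260–269 → 10 bp
Sorted largest to smallest: 194, 65, 10 bp.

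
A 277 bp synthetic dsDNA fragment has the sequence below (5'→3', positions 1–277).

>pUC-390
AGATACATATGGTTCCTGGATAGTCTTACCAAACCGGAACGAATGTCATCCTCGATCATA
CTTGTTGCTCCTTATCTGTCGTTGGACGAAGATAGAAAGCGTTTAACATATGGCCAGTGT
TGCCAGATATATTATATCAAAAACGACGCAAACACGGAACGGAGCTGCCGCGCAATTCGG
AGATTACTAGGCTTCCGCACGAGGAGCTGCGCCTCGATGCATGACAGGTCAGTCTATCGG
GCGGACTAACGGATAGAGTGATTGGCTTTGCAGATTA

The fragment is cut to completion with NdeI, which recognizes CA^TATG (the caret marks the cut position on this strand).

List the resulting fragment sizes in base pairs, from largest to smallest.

NdeI sites (CATATG) start at positions 6, 107.
NdeI cuts after base 2 of each site, so after positions 7, 108.
Linear molecule, 2 cuts → 3 fragments:
  1–7 → 7 bp
  8–108 → 101 bp
  109–277 → 169 bp
Sorted largest to smallest: 169, 101, 7 bp.

169, 101, 7 bp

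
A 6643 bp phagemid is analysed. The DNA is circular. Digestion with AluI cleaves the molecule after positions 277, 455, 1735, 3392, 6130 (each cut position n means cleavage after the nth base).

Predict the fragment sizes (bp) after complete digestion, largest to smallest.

Circular molecule, 5 cuts → 5 fragments:
  455 − 277 = 178 bp
  1735 − 455 = 1280 bp
  3392 − 1735 = 1657 bp
  6130 − 3392 = 2738 bp
  wrap: 6643 − 6130 + 277 = 790 bp
Sorted largest to smallest: 2738, 1657, 1280, 790, 178 bp.

2738, 1657, 1280, 790, 178 bp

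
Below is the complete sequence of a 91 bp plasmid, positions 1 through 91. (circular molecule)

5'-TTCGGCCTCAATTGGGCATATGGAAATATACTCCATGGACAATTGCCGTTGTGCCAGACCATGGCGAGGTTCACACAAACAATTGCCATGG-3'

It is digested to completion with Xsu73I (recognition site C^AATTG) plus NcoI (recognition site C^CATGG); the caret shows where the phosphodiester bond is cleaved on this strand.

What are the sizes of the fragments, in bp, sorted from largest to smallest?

24, 21, 19, 14, 7, 6 bp

Xsu73I sites (CAATTG) start at positions 9, 40, 80.
Xsu73I cuts after the first base of each site, so after positions 9, 40, 80.
NcoI sites (CCATGG) start at positions 33, 59, 86.
NcoI cuts after the first base of each site, so after positions 33, 59, 86.
Combined cut positions: 9, 33, 40, 59, 80, 86.
Circular molecule, 6 cuts → 6 fragments:
  10–33 → 24 bp
  34–40 → 7 bp
  41–59 → 19 bp
  60–80 → 21 bp
  81–86 → 6 bp
  87–91 then 1–9 → 5 + 9 = 14 bp
Sorted largest to smallest: 24, 21, 19, 14, 7, 6 bp.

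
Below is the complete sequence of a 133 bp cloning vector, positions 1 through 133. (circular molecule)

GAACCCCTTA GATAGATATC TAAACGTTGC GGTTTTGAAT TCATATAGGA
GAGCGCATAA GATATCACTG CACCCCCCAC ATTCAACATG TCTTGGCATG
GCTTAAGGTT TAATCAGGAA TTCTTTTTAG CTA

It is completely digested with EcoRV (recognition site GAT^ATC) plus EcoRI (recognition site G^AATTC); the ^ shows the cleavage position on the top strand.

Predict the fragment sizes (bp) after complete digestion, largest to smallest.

55, 32, 26, 20 bp

EcoRV sites (GATATC) start at positions 15, 61.
EcoRV cuts after base 3 of each site, so after positions 17, 63.
EcoRI sites (GAATTC) start at positions 37, 118.
EcoRI cuts after the first base of each site, so after positions 37, 118.
Combined cut positions: 17, 37, 63, 118.
Circular molecule, 4 cuts → 4 fragments:
  18–37 → 20 bp
  38–63 → 26 bp
  64–118 → 55 bp
  119–133 then 1–17 → 15 + 17 = 32 bp
Sorted largest to smallest: 55, 32, 26, 20 bp.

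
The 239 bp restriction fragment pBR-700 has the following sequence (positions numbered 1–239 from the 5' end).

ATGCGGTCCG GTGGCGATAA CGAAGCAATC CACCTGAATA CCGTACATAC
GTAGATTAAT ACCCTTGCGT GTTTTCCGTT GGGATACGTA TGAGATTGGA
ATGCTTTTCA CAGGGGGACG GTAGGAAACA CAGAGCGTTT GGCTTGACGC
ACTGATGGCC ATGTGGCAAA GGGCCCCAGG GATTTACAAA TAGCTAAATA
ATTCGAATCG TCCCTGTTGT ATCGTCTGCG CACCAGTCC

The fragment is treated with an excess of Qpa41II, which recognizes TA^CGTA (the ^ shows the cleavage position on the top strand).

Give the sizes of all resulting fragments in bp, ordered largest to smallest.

153, 49, 37 bp

Qpa41II sites (TACGTA) start at positions 48, 85.
Qpa41II cuts after base 2 of each site, so after positions 49, 86.
Linear molecule, 2 cuts → 3 fragments:
  1–49 → 49 bp
  50–86 → 37 bp
  87–239 → 153 bp
Sorted largest to smallest: 153, 49, 37 bp.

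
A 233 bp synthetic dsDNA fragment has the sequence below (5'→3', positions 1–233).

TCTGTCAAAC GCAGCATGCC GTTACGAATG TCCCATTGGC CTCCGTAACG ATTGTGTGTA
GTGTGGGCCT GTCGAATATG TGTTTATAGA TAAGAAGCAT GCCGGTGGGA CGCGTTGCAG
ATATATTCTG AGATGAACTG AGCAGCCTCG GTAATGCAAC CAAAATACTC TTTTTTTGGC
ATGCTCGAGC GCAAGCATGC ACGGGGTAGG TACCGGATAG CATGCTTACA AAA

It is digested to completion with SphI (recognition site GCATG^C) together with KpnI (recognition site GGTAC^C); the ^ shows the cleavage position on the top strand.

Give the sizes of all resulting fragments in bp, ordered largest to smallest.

SphI sites (GCATGC) start at positions 14, 97, 179, 195, 220.
SphI cuts after base 5 of each site (before the last base), so after positions 18, 101, 183, 199, 224.
The KpnI site (GGTACC) starts at position 209.
KpnI cuts after base 5 of each site (before the last base), so after position 213.
Combined cut positions: 18, 101, 183, 199, 213, 224.
Linear molecule, 6 cuts → 7 fragments:
  1–18 → 18 bp
  19–101 → 83 bp
  102–183 → 82 bp
  184–199 → 16 bp
  200–213 → 14 bp
  214–224 → 11 bp
  225–233 → 9 bp
Sorted largest to smallest: 83, 82, 18, 16, 14, 11, 9 bp.

83, 82, 18, 16, 14, 11, 9 bp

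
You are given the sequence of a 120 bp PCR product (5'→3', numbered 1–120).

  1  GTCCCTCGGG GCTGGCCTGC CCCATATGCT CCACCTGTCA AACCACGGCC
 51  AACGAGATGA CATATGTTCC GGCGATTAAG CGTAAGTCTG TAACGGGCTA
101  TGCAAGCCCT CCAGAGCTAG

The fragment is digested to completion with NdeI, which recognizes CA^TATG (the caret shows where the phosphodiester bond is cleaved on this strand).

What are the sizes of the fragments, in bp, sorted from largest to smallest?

58, 38, 24 bp

NdeI sites (CATATG) start at positions 23, 61.
NdeI cuts after base 2 of each site, so after positions 24, 62.
Linear molecule, 2 cuts → 3 fragments:
  1–24 → 24 bp
  25–62 → 38 bp
  63–120 → 58 bp
Sorted largest to smallest: 58, 38, 24 bp.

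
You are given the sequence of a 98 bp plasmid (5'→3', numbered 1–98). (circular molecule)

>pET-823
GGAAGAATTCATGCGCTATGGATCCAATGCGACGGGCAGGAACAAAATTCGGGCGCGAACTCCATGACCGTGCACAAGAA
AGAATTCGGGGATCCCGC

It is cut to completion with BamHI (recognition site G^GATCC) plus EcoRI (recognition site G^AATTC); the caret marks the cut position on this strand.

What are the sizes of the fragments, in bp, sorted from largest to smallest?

62, 15, 13, 8 bp

BamHI sites (GGATCC) start at positions 20, 90.
BamHI cuts after the first base of each site, so after positions 20, 90.
EcoRI sites (GAATTC) start at positions 5, 82.
EcoRI cuts after the first base of each site, so after positions 5, 82.
Combined cut positions: 5, 20, 82, 90.
Circular molecule, 4 cuts → 4 fragments:
  6–20 → 15 bp
  21–82 → 62 bp
  83–90 → 8 bp
  91–98 then 1–5 → 8 + 5 = 13 bp
Sorted largest to smallest: 62, 15, 13, 8 bp.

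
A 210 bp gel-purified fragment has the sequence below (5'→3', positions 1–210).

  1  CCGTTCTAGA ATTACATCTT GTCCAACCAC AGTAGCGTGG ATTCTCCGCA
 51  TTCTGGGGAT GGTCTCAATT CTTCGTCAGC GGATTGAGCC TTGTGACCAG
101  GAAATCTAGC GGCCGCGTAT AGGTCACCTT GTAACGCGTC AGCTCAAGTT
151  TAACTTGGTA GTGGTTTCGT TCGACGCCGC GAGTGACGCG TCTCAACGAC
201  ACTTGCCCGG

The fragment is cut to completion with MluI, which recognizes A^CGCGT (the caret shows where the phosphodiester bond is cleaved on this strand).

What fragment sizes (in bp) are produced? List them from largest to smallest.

MluI sites (ACGCGT) start at positions 134, 186.
MluI cuts after the first base of each site, so after positions 134, 186.
Linear molecule, 2 cuts → 3 fragments:
  1–134 → 134 bp
  135–186 → 52 bp
  187–210 → 24 bp
Sorted largest to smallest: 134, 52, 24 bp.

134, 52, 24 bp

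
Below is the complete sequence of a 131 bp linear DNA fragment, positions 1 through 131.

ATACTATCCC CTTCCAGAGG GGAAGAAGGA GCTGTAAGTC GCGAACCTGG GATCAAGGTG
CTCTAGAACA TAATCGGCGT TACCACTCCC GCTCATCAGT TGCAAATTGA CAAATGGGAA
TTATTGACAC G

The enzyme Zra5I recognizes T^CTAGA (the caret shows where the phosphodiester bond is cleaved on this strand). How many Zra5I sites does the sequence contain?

TCTAGA occurs starting at position 62.
Zra5I cuts at 1 site.

1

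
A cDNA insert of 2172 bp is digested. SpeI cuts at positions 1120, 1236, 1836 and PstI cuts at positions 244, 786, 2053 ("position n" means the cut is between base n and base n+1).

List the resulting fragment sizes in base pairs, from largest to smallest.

600, 542, 334, 244, 217, 119, 116 bp

Combined cut positions (sorted): 244, 786, 1120, 1236, 1836, 2053.
Linear molecule, 6 cuts → 7 fragments:
  244 − 0 = 244 bp
  786 − 244 = 542 bp
  1120 − 786 = 334 bp
  1236 − 1120 = 116 bp
  1836 − 1236 = 600 bp
  2053 − 1836 = 217 bp
  2172 − 2053 = 119 bp
Sorted largest to smallest: 600, 542, 334, 244, 217, 119, 116 bp.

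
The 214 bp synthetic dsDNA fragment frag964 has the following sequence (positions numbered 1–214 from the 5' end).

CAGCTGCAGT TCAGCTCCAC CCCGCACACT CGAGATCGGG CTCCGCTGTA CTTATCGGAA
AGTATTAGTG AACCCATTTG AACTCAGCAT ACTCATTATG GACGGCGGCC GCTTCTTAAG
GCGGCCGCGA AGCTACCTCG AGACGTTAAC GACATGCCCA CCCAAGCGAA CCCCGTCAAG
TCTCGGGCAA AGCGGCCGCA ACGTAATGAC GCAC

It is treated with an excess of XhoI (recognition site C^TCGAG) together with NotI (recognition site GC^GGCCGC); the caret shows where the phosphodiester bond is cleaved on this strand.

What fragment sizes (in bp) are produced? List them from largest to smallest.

XhoI sites (CTCGAG) start at positions 29, 137.
XhoI cuts after the first base of each site, so after positions 29, 137.
NotI sites (GCGGCCGC) start at positions 105, 121, 192.
NotI cuts after base 2 of each site, so after positions 106, 122, 193.
Combined cut positions: 29, 106, 122, 137, 193.
Linear molecule, 5 cuts → 6 fragments:
  1–29 → 29 bp
  30–106 → 77 bp
  107–122 → 16 bp
  123–137 → 15 bp
  138–193 → 56 bp
  194–214 → 21 bp
Sorted largest to smallest: 77, 56, 29, 21, 16, 15 bp.

77, 56, 29, 21, 16, 15 bp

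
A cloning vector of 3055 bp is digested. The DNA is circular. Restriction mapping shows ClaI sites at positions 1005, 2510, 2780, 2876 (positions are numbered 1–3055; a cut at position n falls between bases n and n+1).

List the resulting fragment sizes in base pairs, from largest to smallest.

1505, 1184, 270, 96 bp

Circular molecule, 4 cuts → 4 fragments:
  2510 − 1005 = 1505 bp
  2780 − 2510 = 270 bp
  2876 − 2780 = 96 bp
  wrap: 3055 − 2876 + 1005 = 1184 bp
Sorted largest to smallest: 1505, 1184, 270, 96 bp.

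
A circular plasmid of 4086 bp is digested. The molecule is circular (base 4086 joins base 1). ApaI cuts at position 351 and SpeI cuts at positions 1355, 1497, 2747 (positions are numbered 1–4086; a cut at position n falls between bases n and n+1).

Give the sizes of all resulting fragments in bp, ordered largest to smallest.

Combined cut positions (sorted): 351, 1355, 1497, 2747.
Circular molecule, 4 cuts → 4 fragments:
  1355 − 351 = 1004 bp
  1497 − 1355 = 142 bp
  2747 − 1497 = 1250 bp
  wrap: 4086 − 2747 + 351 = 1690 bp
Sorted largest to smallest: 1690, 1250, 1004, 142 bp.

1690, 1250, 1004, 142 bp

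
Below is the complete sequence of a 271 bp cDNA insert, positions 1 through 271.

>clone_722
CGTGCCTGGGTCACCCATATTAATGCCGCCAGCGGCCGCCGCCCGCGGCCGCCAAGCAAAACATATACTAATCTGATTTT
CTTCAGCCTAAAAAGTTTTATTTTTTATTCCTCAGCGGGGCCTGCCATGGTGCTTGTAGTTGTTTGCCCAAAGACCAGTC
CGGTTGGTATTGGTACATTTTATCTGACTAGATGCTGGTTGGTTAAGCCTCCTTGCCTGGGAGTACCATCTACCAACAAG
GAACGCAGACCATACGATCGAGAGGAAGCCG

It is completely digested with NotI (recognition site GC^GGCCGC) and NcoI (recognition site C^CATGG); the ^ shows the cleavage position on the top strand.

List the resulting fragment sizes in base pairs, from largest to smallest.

NotI sites (GCGGCCGC) start at positions 32, 45.
NotI cuts after base 2 of each site, so after positions 33, 46.
The NcoI site (CCATGG) starts at position 125.
NcoI cuts after the first base of each site, so after position 125.
Combined cut positions: 33, 46, 125.
Linear molecule, 3 cuts → 4 fragments:
  1–33 → 33 bp
  34–46 → 13 bp
  47–125 → 79 bp
  126–271 → 146 bp
Sorted largest to smallest: 146, 79, 33, 13 bp.

146, 79, 33, 13 bp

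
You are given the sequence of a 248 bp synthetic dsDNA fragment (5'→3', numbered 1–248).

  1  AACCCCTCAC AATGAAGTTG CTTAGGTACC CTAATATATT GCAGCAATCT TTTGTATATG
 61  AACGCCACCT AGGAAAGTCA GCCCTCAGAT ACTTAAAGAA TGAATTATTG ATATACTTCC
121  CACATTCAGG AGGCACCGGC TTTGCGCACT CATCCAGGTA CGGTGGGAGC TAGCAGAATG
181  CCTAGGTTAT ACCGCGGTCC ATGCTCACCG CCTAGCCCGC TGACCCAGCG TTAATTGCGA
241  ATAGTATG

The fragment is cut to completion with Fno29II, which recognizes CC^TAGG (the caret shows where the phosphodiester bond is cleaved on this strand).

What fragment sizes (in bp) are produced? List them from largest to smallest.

113, 69, 66 bp

Fno29II sites (CCTAGG) start at positions 68, 181.
Fno29II cuts after base 2 of each site, so after positions 69, 182.
Linear molecule, 2 cuts → 3 fragments:
  1–69 → 69 bp
  70–182 → 113 bp
  183–248 → 66 bp
Sorted largest to smallest: 113, 69, 66 bp.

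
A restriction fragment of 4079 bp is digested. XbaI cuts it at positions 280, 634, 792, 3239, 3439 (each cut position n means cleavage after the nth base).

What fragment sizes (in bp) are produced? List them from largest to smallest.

Linear molecule, 5 cuts → 6 fragments:
  280 − 0 = 280 bp
  634 − 280 = 354 bp
  792 − 634 = 158 bp
  3239 − 792 = 2447 bp
  3439 − 3239 = 200 bp
  4079 − 3439 = 640 bp
Sorted largest to smallest: 2447, 640, 354, 280, 200, 158 bp.

2447, 640, 354, 280, 200, 158 bp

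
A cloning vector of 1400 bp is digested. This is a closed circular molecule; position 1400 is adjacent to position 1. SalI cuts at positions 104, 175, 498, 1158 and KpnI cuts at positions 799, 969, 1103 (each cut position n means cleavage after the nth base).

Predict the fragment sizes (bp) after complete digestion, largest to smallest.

346, 323, 301, 170, 134, 71, 55 bp

Combined cut positions (sorted): 104, 175, 498, 799, 969, 1103, 1158.
Circular molecule, 7 cuts → 7 fragments:
  175 − 104 = 71 bp
  498 − 175 = 323 bp
  799 − 498 = 301 bp
  969 − 799 = 170 bp
  1103 − 969 = 134 bp
  1158 − 1103 = 55 bp
  wrap: 1400 − 1158 + 104 = 346 bp
Sorted largest to smallest: 346, 323, 301, 170, 134, 71, 55 bp.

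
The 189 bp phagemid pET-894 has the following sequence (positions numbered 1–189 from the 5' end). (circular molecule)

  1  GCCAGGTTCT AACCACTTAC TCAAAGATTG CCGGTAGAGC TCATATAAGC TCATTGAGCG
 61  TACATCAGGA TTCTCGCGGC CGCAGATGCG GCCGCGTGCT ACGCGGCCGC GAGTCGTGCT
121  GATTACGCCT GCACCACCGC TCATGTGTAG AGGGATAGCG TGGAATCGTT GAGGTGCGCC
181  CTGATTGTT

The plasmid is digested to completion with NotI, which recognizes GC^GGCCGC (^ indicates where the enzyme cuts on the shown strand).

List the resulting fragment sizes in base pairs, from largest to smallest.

162, 15, 12 bp

NotI sites (GCGGCCGC) start at positions 76, 88, 103.
NotI cuts after base 2 of each site, so after positions 77, 89, 104.
Circular molecule, 3 cuts → 3 fragments:
  78–89 → 12 bp
  90–104 → 15 bp
  105–189 then 1–77 → 85 + 77 = 162 bp
Sorted largest to smallest: 162, 15, 12 bp.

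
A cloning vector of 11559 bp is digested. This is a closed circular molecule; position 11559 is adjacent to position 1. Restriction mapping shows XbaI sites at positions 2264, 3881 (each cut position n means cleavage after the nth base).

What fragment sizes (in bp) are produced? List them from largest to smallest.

9942, 1617 bp

Circular molecule, 2 cuts → 2 fragments:
  3881 − 2264 = 1617 bp
  wrap: 11559 − 3881 + 2264 = 9942 bp
Sorted largest to smallest: 9942, 1617 bp.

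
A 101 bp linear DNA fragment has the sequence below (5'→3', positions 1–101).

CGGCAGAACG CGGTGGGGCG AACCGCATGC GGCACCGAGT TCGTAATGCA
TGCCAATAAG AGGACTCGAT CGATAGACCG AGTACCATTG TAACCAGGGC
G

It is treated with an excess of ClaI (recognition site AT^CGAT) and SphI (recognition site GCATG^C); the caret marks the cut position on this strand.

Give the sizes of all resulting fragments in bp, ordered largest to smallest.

The ClaI site (ATCGAT) starts at position 69.
ClaI cuts after base 2 of each site, so after position 70.
SphI sites (GCATGC) start at positions 25, 48.
SphI cuts after base 5 of each site (before the last base), so after positions 29, 52.
Combined cut positions: 29, 52, 70.
Linear molecule, 3 cuts → 4 fragments:
  1–29 → 29 bp
  30–52 → 23 bp
  53–70 → 18 bp
  71–101 → 31 bp
Sorted largest to smallest: 31, 29, 23, 18 bp.

31, 29, 23, 18 bp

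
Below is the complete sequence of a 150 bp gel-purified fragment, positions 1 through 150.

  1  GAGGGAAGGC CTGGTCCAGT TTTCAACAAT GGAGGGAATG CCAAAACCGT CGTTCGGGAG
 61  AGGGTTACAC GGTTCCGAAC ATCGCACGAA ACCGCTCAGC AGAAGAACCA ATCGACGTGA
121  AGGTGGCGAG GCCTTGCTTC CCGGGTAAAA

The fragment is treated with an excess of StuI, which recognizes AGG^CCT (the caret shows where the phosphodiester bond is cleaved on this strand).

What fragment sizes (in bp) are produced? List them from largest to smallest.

StuI sites (AGGCCT) start at positions 7, 129.
StuI cuts after base 3 of each site, so after positions 9, 131.
Linear molecule, 2 cuts → 3 fragments:
  1–9 → 9 bp
  10–131 → 122 bp
  132–150 → 19 bp
Sorted largest to smallest: 122, 19, 9 bp.

122, 19, 9 bp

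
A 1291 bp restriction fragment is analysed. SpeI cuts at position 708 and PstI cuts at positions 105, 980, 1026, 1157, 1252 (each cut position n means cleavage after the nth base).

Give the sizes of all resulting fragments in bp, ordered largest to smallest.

Combined cut positions (sorted): 105, 708, 980, 1026, 1157, 1252.
Linear molecule, 6 cuts → 7 fragments:
  105 − 0 = 105 bp
  708 − 105 = 603 bp
  980 − 708 = 272 bp
  1026 − 980 = 46 bp
  1157 − 1026 = 131 bp
  1252 − 1157 = 95 bp
  1291 − 1252 = 39 bp
Sorted largest to smallest: 603, 272, 131, 105, 95, 46, 39 bp.

603, 272, 131, 105, 95, 46, 39 bp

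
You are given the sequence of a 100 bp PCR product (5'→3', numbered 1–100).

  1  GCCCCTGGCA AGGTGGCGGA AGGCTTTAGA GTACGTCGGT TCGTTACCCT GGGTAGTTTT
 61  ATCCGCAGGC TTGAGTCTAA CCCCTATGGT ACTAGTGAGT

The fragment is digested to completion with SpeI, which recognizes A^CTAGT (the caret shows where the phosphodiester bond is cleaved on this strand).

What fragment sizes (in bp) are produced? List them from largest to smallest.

The SpeI site (ACTAGT) starts at position 91.
SpeI cuts after the first base of each site, so after position 91.
Linear molecule, 1 cut → 2 fragments:
  1–91 → 91 bp
  92–100 → 9 bp
Sorted largest to smallest: 91, 9 bp.

91, 9 bp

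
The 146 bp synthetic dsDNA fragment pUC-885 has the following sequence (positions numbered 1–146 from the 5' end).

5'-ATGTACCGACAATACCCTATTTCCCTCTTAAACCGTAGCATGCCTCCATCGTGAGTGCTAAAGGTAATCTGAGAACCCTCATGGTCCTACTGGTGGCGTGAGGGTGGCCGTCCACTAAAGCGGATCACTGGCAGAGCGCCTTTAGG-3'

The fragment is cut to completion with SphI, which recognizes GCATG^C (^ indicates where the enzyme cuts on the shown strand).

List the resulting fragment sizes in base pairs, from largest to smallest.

The SphI site (GCATGC) starts at position 38.
SphI cuts after base 5 of each site (before the last base), so after position 42.
Linear molecule, 1 cut → 2 fragments:
  1–42 → 42 bp
  43–146 → 104 bp
Sorted largest to smallest: 104, 42 bp.

104, 42 bp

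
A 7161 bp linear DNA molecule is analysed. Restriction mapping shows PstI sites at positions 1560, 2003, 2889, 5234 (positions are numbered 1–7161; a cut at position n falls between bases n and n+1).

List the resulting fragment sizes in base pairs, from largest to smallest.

Linear molecule, 4 cuts → 5 fragments:
  1560 − 0 = 1560 bp
  2003 − 1560 = 443 bp
  2889 − 2003 = 886 bp
  5234 − 2889 = 2345 bp
  7161 − 5234 = 1927 bp
Sorted largest to smallest: 2345, 1927, 1560, 886, 443 bp.

2345, 1927, 1560, 886, 443 bp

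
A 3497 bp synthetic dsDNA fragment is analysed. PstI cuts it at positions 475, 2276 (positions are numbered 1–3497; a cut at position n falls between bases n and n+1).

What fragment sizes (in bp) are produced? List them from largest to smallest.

1801, 1221, 475 bp

Linear molecule, 2 cuts → 3 fragments:
  475 − 0 = 475 bp
  2276 − 475 = 1801 bp
  3497 − 2276 = 1221 bp
Sorted largest to smallest: 1801, 1221, 475 bp.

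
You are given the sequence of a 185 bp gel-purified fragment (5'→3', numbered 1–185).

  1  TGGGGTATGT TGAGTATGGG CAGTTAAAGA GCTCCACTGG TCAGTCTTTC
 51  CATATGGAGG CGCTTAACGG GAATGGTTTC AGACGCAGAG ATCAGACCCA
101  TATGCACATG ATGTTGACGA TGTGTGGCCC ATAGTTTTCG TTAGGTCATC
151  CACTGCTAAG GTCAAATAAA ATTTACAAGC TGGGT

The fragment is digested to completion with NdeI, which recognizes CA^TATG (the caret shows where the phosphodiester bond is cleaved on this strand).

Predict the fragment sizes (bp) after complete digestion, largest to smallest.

85, 52, 48 bp

NdeI sites (CATATG) start at positions 51, 99.
NdeI cuts after base 2 of each site, so after positions 52, 100.
Linear molecule, 2 cuts → 3 fragments:
  1–52 → 52 bp
  53–100 → 48 bp
  101–185 → 85 bp
Sorted largest to smallest: 85, 52, 48 bp.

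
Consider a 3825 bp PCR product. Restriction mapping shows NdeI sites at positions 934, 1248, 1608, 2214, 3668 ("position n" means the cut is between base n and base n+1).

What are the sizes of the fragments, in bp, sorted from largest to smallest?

1454, 934, 606, 360, 314, 157 bp

Linear molecule, 5 cuts → 6 fragments:
  934 − 0 = 934 bp
  1248 − 934 = 314 bp
  1608 − 1248 = 360 bp
  2214 − 1608 = 606 bp
  3668 − 2214 = 1454 bp
  3825 − 3668 = 157 bp
Sorted largest to smallest: 1454, 934, 606, 360, 314, 157 bp.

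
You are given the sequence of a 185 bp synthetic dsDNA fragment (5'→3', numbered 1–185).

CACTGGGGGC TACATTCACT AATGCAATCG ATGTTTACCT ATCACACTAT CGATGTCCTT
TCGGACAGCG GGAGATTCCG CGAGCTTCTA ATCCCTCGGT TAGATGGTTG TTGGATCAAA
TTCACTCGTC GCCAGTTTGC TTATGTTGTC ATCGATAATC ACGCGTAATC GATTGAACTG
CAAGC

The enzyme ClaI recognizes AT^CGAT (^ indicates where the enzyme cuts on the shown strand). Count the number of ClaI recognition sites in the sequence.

4

ATCGAT occurs starting at positions 27, 49, 151, 168.
ClaI cuts at 4 sites.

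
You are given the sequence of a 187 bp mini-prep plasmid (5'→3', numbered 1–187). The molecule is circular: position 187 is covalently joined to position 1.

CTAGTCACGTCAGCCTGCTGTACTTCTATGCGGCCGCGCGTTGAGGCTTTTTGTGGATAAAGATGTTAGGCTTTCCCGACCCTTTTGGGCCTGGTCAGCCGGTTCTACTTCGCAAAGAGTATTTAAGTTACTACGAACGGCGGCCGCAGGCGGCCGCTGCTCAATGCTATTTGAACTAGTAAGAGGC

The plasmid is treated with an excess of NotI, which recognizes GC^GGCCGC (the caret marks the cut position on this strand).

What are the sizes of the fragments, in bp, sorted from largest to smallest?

NotI sites (GCGGCCGC) start at positions 30, 140, 150.
NotI cuts after base 2 of each site, so after positions 31, 141, 151.
Circular molecule, 3 cuts → 3 fragments:
  32–141 → 110 bp
  142–151 → 10 bp
  152–187 then 1–31 → 36 + 31 = 67 bp
Sorted largest to smallest: 110, 67, 10 bp.

110, 67, 10 bp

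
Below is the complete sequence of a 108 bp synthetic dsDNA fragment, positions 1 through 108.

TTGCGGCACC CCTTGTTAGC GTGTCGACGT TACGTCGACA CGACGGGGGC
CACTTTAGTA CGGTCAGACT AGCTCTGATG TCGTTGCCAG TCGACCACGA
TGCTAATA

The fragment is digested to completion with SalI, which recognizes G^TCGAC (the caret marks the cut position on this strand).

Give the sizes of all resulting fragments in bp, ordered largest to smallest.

56, 23, 18, 11 bp

SalI sites (GTCGAC) start at positions 23, 34, 90.
SalI cuts after the first base of each site, so after positions 23, 34, 90.
Linear molecule, 3 cuts → 4 fragments:
  1–23 → 23 bp
  24–34 → 11 bp
  35–90 → 56 bp
  91–108 → 18 bp
Sorted largest to smallest: 56, 23, 18, 11 bp.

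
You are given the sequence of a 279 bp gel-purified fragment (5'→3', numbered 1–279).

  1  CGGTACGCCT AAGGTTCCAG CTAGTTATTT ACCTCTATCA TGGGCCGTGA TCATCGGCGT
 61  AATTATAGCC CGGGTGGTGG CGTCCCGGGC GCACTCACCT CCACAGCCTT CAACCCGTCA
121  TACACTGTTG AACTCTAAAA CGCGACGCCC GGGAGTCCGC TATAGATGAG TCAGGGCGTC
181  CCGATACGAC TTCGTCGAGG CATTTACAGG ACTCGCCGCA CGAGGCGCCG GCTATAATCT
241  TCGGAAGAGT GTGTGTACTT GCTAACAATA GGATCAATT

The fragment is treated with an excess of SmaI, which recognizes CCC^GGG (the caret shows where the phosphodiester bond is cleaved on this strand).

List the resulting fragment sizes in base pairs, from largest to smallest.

129, 71, 64, 15 bp

SmaI sites (CCCGGG) start at positions 69, 84, 148.
SmaI cuts after base 3 of each site, so after positions 71, 86, 150.
Linear molecule, 3 cuts → 4 fragments:
  1–71 → 71 bp
  72–86 → 15 bp
  87–150 → 64 bp
  151–279 → 129 bp
Sorted largest to smallest: 129, 71, 64, 15 bp.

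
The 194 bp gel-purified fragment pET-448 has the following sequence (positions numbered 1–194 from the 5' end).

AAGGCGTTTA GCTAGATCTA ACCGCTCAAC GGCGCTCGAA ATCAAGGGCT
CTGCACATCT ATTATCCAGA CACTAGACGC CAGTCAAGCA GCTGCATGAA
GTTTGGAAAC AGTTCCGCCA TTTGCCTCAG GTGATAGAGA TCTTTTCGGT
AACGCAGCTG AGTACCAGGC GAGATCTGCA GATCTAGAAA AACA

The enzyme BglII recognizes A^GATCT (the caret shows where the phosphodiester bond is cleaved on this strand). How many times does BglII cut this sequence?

4

AGATCT occurs starting at positions 14, 138, 172, 180.
BglII cuts at 4 sites.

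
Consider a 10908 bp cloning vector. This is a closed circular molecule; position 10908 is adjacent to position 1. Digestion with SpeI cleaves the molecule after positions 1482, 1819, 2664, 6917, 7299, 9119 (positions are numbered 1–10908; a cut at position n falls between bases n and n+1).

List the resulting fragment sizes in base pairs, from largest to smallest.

4253, 3271, 1820, 845, 382, 337 bp

Circular molecule, 6 cuts → 6 fragments:
  1819 − 1482 = 337 bp
  2664 − 1819 = 845 bp
  6917 − 2664 = 4253 bp
  7299 − 6917 = 382 bp
  9119 − 7299 = 1820 bp
  wrap: 10908 − 9119 + 1482 = 3271 bp
Sorted largest to smallest: 4253, 3271, 1820, 845, 382, 337 bp.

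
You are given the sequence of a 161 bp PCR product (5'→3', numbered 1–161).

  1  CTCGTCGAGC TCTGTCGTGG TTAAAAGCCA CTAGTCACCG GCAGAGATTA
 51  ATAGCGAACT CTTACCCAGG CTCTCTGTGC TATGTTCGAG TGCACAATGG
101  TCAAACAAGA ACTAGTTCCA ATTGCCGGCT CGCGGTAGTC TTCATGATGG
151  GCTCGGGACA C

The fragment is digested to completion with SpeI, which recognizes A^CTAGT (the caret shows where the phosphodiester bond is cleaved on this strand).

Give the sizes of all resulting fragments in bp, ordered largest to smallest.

SpeI sites (ACTAGT) start at positions 30, 111.
SpeI cuts after the first base of each site, so after positions 30, 111.
Linear molecule, 2 cuts → 3 fragments:
  1–30 → 30 bp
  31–111 → 81 bp
  112–161 → 50 bp
Sorted largest to smallest: 81, 50, 30 bp.

81, 50, 30 bp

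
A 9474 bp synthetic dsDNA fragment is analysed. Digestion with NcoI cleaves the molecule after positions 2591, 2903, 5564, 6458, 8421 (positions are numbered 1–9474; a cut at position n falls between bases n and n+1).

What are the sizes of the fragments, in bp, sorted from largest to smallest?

2661, 2591, 1963, 1053, 894, 312 bp

Linear molecule, 5 cuts → 6 fragments:
  2591 − 0 = 2591 bp
  2903 − 2591 = 312 bp
  5564 − 2903 = 2661 bp
  6458 − 5564 = 894 bp
  8421 − 6458 = 1963 bp
  9474 − 8421 = 1053 bp
Sorted largest to smallest: 2661, 2591, 1963, 1053, 894, 312 bp.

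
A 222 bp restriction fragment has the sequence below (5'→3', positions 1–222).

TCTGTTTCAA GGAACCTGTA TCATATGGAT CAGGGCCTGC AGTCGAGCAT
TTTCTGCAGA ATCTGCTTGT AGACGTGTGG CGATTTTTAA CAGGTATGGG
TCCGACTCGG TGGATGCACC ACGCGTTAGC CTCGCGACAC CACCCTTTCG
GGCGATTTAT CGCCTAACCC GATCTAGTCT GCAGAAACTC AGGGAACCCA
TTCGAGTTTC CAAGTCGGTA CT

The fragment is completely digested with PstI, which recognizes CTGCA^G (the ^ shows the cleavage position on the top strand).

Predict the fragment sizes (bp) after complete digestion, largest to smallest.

PstI sites (CTGCAG) start at positions 37, 54, 179.
PstI cuts after base 5 of each site (before the last base), so after positions 41, 58, 183.
Linear molecule, 3 cuts → 4 fragments:
  1–41 → 41 bp
  42–58 → 17 bp
  59–183 → 125 bp
  184–222 → 39 bp
Sorted largest to smallest: 125, 41, 39, 17 bp.

125, 41, 39, 17 bp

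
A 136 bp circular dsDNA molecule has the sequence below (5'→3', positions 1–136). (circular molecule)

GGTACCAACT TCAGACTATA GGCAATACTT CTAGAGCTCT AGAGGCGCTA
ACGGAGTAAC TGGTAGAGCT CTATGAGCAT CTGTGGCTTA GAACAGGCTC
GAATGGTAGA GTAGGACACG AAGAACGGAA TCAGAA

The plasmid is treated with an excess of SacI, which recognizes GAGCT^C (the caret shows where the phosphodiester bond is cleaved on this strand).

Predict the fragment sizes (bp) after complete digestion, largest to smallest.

104, 32 bp

SacI sites (GAGCTC) start at positions 34, 66.
SacI cuts after base 5 of each site (before the last base), so after positions 38, 70.
Circular molecule, 2 cuts → 2 fragments:
  39–70 → 32 bp
  71–136 then 1–38 → 66 + 38 = 104 bp
Sorted largest to smallest: 104, 32 bp.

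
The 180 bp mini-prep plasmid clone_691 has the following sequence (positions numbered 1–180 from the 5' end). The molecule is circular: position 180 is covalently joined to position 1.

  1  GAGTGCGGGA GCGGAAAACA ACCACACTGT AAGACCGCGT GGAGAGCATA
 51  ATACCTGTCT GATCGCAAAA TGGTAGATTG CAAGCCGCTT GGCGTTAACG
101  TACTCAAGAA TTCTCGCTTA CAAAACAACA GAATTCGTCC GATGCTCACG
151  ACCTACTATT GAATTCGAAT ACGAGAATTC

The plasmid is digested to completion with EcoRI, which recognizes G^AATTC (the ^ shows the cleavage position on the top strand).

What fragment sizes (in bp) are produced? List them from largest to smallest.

EcoRI sites (GAATTC) start at positions 108, 131, 161, 175.
EcoRI cuts after the first base of each site, so after positions 108, 131, 161, 175.
Circular molecule, 4 cuts → 4 fragments:
  109–131 → 23 bp
  132–161 → 30 bp
  162–175 → 14 bp
  176–180 then 1–108 → 5 + 108 = 113 bp
Sorted largest to smallest: 113, 30, 23, 14 bp.

113, 30, 23, 14 bp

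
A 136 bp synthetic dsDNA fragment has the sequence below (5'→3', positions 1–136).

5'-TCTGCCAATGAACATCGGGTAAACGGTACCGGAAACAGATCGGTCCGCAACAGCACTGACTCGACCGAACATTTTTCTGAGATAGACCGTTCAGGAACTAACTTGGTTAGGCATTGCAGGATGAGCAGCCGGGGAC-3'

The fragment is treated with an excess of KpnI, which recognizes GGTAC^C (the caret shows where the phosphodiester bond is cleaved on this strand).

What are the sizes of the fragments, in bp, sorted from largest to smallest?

107, 29 bp

The KpnI site (GGTACC) starts at position 25.
KpnI cuts after base 5 of each site (before the last base), so after position 29.
Linear molecule, 1 cut → 2 fragments:
  1–29 → 29 bp
  30–136 → 107 bp
Sorted largest to smallest: 107, 29 bp.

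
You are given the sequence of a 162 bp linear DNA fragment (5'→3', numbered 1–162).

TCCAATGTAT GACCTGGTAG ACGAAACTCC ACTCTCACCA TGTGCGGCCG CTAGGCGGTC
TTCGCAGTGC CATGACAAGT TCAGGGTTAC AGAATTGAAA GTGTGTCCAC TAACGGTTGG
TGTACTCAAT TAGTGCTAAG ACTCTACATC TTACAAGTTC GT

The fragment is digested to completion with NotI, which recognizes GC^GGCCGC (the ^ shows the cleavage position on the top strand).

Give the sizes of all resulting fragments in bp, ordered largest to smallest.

117, 45 bp

The NotI site (GCGGCCGC) starts at position 44.
NotI cuts after base 2 of each site, so after position 45.
Linear molecule, 1 cut → 2 fragments:
  1–45 → 45 bp
  46–162 → 117 bp
Sorted largest to smallest: 117, 45 bp.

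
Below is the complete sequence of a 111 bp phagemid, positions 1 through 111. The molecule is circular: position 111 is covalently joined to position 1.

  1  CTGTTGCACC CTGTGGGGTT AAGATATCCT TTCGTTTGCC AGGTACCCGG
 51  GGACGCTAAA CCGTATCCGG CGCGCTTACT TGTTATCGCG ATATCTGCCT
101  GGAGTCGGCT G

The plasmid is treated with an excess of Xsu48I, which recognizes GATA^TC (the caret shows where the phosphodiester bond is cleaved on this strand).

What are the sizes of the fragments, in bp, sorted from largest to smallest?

Xsu48I sites (GATATC) start at positions 23, 90.
Xsu48I cuts after base 4 of each site, so after positions 26, 93.
Circular molecule, 2 cuts → 2 fragments:
  27–93 → 67 bp
  94–111 then 1–26 → 18 + 26 = 44 bp
Sorted largest to smallest: 67, 44 bp.

67, 44 bp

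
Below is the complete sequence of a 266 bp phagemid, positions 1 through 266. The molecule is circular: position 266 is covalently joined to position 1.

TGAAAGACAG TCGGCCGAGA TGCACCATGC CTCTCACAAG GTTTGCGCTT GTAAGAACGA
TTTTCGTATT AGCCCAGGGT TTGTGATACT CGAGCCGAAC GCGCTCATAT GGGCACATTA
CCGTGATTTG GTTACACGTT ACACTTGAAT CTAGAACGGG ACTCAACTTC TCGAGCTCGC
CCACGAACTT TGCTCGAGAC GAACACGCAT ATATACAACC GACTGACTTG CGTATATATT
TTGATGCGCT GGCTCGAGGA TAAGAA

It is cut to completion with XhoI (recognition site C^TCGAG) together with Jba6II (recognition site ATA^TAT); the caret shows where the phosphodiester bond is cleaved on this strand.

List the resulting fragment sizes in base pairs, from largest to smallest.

102, 81, 25, 23, 18, 17 bp

XhoI sites (CTCGAG) start at positions 89, 170, 193, 253.
XhoI cuts after the first base of each site, so after positions 89, 170, 193, 253.
Jba6II sites (ATATAT) start at positions 209, 234.
Jba6II cuts after base 3 of each site, so after positions 211, 236.
Combined cut positions: 89, 170, 193, 211, 236, 253.
Circular molecule, 6 cuts → 6 fragments:
  90–170 → 81 bp
  171–193 → 23 bp
  194–211 → 18 bp
  212–236 → 25 bp
  237–253 → 17 bp
  254–266 then 1–89 → 13 + 89 = 102 bp
Sorted largest to smallest: 102, 81, 25, 23, 18, 17 bp.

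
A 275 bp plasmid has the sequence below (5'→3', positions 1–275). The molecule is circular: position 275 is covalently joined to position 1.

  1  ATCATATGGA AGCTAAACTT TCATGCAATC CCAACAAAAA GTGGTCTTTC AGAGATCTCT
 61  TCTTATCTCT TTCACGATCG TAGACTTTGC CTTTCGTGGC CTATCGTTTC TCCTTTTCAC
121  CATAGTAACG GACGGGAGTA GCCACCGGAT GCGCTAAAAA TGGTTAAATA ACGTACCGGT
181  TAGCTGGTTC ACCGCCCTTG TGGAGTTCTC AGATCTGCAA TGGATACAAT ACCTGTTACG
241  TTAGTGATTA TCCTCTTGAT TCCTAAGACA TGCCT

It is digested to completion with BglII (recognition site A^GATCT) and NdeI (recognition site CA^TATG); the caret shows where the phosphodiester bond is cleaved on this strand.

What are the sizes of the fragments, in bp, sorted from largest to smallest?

BglII sites (AGATCT) start at positions 53, 211.
BglII cuts after the first base of each site, so after positions 53, 211.
The NdeI site (CATATG) starts at position 3.
NdeI cuts after base 2 of each site, so after position 4.
Combined cut positions: 4, 53, 211.
Circular molecule, 3 cuts → 3 fragments:
  5–53 → 49 bp
  54–211 → 158 bp
  212–275 then 1–4 → 64 + 4 = 68 bp
Sorted largest to smallest: 158, 68, 49 bp.

158, 68, 49 bp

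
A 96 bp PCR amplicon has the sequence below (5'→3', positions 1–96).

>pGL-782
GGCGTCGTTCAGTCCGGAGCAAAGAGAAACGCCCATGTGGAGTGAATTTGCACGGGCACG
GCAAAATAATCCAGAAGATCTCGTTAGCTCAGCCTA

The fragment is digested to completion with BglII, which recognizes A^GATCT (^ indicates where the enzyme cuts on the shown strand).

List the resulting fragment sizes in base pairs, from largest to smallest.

76, 20 bp

The BglII site (AGATCT) starts at position 76.
BglII cuts after the first base of each site, so after position 76.
Linear molecule, 1 cut → 2 fragments:
  1–76 → 76 bp
  77–96 → 20 bp
Sorted largest to smallest: 76, 20 bp.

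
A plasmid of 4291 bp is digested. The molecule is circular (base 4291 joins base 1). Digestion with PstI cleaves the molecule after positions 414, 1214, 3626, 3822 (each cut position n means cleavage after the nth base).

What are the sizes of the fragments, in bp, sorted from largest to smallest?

Circular molecule, 4 cuts → 4 fragments:
  1214 − 414 = 800 bp
  3626 − 1214 = 2412 bp
  3822 − 3626 = 196 bp
  wrap: 4291 − 3822 + 414 = 883 bp
Sorted largest to smallest: 2412, 883, 800, 196 bp.

2412, 883, 800, 196 bp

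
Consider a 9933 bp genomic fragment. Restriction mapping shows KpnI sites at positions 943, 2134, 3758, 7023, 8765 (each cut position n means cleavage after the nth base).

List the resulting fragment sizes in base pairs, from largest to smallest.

Linear molecule, 5 cuts → 6 fragments:
  943 − 0 = 943 bp
  2134 − 943 = 1191 bp
  3758 − 2134 = 1624 bp
  7023 − 3758 = 3265 bp
  8765 − 7023 = 1742 bp
  9933 − 8765 = 1168 bp
Sorted largest to smallest: 3265, 1742, 1624, 1191, 1168, 943 bp.

3265, 1742, 1624, 1191, 1168, 943 bp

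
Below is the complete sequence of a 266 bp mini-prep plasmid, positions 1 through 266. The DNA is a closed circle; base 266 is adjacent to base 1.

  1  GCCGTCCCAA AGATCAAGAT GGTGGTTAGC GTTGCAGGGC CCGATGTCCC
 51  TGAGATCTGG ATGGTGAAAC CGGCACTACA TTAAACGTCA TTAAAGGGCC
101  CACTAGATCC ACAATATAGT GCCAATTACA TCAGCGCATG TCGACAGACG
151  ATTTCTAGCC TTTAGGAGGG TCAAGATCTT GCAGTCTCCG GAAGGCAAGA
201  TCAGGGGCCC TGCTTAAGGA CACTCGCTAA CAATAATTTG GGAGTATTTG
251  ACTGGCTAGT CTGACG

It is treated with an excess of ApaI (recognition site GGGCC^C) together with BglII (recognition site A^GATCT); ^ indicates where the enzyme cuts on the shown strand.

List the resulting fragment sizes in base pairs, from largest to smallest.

98, 74, 47, 35, 12 bp

ApaI sites (GGGCCC) start at positions 37, 96, 205.
ApaI cuts after base 5 of each site (before the last base), so after positions 41, 100, 209.
BglII sites (AGATCT) start at positions 53, 174.
BglII cuts after the first base of each site, so after positions 53, 174.
Combined cut positions: 41, 53, 100, 174, 209.
Circular molecule, 5 cuts → 5 fragments:
  42–53 → 12 bp
  54–100 → 47 bp
  101–174 → 74 bp
  175–209 → 35 bp
  210–266 then 1–41 → 57 + 41 = 98 bp
Sorted largest to smallest: 98, 74, 47, 35, 12 bp.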